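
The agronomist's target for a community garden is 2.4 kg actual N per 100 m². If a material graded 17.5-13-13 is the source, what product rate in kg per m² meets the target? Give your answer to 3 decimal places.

Product per 100 m² = 2.4 / 17.5% = 13.7143 kg.
Convert to per m²: 13.7143 × 0.01 = 0.137143 kg.

0.137 kg of product per sq m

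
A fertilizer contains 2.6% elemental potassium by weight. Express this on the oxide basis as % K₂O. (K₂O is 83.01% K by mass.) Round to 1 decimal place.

%K₂O = 2.6 / 0.8301 = 3.13215%.

3.1% K₂O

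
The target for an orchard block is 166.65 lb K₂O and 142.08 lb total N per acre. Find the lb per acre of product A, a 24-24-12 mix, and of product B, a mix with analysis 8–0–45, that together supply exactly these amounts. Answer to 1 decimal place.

With a, b = lb per acre of product A and product B:
K₂O: 0.12·a + 0.45·b = 166.65
N: 0.24·a + 0.08·b = 142.08
Eliminate a: (row1) − 0.12/0.24·(row2) → 0.41·b = 95.61, so b = 233.195.
Back-substitute: a = (166.65 − 0.45·233.195) / 0.12 = 514.268.

514.3 lb product A, 233.2 lb product B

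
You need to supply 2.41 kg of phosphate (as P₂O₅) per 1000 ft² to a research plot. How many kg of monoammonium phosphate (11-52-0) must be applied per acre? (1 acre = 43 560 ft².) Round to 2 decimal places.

Product per 1000 ft² = 2.41 / 52% = 4.63462 kg.
Convert to per acre: 4.63462 × 43.56 = 201.884 kg.

201.88 kg of product per acre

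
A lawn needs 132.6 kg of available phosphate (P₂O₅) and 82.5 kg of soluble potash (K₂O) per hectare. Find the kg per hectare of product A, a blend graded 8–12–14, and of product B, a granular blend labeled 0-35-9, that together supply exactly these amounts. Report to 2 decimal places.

443.48 kg product A, 226.81 kg product B

Per-hectare balance (a = product A, b = product B):
P₂O₅: 0.12·a + 0.35·b = 132.6
K₂O: 0.14·a + 0.09·b = 82.5
Eliminate a: (row1) − 0.12/0.14·(row2) → 0.272857·b = 61.8857, so b = 226.806.
Back-substitute: a = (132.6 − 0.35·226.806) / 0.12 = 443.482.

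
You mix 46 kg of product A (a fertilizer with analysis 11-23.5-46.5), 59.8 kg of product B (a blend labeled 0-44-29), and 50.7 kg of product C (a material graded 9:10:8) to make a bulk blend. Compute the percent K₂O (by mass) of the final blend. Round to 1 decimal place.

27.3% K₂O

Total mass = 46 + 59.8 + 50.7 = 156.5 kg.
K₂O mass = 46.5%×46 + 29%×59.8 + 8%×50.7 = 42.788 kg.
% K₂O = 42.788 / 156.5 = 27.3406%.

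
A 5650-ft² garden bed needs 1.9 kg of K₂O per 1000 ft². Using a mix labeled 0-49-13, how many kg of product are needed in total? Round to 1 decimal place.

82.6 kg

Product per 1000 ft² = 1.9 / 13% = 14.6154 kg.
Total product = 14.6154 × 5650 / 1000 = 82.5769 kg.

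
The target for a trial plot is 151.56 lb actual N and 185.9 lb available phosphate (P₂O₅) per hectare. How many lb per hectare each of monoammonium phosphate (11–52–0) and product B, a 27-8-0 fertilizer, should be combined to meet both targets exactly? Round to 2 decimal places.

289.27 lb monoammonium phosphate, 443.48 lb product B

With a, b = lb per hectare of monoammonium phosphate and product B:
N: 0.11·a + 0.27·b = 151.56
P₂O₅: 0.52·a + 0.08·b = 185.9
Solving simultaneously: a = 289.272, b = 443.482.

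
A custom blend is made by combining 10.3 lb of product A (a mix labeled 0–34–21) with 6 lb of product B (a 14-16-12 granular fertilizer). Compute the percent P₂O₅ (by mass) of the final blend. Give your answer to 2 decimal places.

Total mass = 10.3 + 6 = 16.3 lb.
P₂O₅ mass = 34%×10.3 + 16%×6 = 4.462 lb.
% P₂O₅ = 4.462 / 16.3 = 27.3742%.

27.37% P₂O₅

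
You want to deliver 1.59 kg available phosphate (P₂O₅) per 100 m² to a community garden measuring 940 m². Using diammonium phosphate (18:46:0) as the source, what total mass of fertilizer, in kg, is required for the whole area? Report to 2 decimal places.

32.49 kg

Product per 100 m² = 1.59 / 46% = 3.45652 kg.
Total product = 3.45652 × 940 / 100 = 32.4913 kg.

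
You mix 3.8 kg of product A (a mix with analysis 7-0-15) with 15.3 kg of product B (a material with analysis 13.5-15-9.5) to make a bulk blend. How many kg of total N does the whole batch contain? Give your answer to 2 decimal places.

N mass = 7%×3.8 + 13.5%×15.3 = 2.3315 kg.

2.33 kg N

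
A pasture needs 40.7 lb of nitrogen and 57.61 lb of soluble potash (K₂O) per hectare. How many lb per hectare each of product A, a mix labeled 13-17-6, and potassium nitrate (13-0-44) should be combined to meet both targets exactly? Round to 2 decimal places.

Per-hectare balance (a = product A, b = potassium nitrate):
N: 0.13·a + 0.13·b = 40.7
K₂O: 0.06·a + 0.44·b = 57.61
Solving simultaneously: a = 210.9049, b = 102.172.

210.90 lb product A, 102.17 lb potassium nitrate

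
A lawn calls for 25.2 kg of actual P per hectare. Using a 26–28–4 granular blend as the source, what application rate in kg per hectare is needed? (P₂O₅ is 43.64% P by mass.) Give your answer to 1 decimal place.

As P₂O₅: 25.2 / 0.4364 = 57.7452 kg per hectare.
Product per hectare = 57.7452 / 28% = 206.233 kg.

206.2 kg of product per hectare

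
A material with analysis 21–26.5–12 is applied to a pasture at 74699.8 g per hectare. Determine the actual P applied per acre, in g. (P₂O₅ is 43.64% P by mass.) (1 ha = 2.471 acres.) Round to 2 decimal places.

P₂O₅ per hectare = 74699.8 × 26.5% = 19795.4 g.
Elemental P = 19795.4 × 0.4364 = 8638.73 g per hectare.
Convert to per acre: 8638.73 × 0.404694 = 3496.047 g.

3496.05 g P per acre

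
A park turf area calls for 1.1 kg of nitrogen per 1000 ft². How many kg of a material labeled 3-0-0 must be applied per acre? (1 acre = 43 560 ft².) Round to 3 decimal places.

1597.200 kg of product per acre

Product per 1000 ft² = 1.1 / 3% = 36.6667 kg.
Convert to per acre: 36.6667 × 43.56 = 1597.2 kg.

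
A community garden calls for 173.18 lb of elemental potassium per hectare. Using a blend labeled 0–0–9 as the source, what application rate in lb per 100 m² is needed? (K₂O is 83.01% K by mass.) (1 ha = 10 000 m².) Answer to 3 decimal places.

As K₂O: 173.18 / 0.8301 = 208.625 lb per hectare.
Product per hectare = 208.625 / 9% = 2318.06 lb.
Convert to per 100 m²: 2318.06 × 0.01 = 23.1806 lb.

23.181 lb of product per hundred sq m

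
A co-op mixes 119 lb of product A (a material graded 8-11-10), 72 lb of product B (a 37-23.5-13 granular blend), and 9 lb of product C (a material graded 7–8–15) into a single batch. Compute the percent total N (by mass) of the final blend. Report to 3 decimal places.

Total mass = 119 + 72 + 9 = 200 lb.
N mass = 8%×119 + 37%×72 + 7%×9 = 36.79 lb.
% N = 36.79 / 200 = 18.395%.

18.395% N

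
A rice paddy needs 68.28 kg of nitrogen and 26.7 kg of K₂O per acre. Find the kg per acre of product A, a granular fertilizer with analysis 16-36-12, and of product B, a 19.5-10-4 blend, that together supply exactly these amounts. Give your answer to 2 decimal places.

145.61 kg product A, 230.68 kg product B

With a, b = kg per acre of product A and product B:
N: 0.16·a + 0.195·b = 68.28
K₂O: 0.12·a + 0.04·b = 26.7
Solving simultaneously: a = 145.606, b = 230.682.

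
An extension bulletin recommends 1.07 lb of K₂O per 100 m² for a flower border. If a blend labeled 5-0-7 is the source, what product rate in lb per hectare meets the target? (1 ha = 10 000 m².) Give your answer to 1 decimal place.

Product per 100 m² = 1.07 / 7% = 15.2857 lb.
Convert to per hectare: 15.2857 × 100 = 1528.57 lb.

1528.6 lb of product per hectare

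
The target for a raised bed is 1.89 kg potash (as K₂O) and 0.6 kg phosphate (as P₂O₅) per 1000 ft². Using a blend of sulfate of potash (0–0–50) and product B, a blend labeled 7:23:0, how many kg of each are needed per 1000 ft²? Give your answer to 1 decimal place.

With a, b = kg per 1000 ft² of sulfate of potash and product B:
K₂O: 0.5·a + 0·b = 1.89
P₂O₅: 0·a + 0.23·b = 0.6
Solving simultaneously: a = 3.78, b = 2.6087.

3.8 kg sulfate of potash, 2.6 kg product B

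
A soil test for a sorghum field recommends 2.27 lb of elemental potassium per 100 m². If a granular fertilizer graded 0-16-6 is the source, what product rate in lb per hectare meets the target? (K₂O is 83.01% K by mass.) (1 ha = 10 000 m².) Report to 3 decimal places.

4557.684 lb of product per hectare

As K₂O: 2.27 / 0.8301 = 2.73461 lb per 100 m².
Product per 100 m² = 2.73461 / 6% = 45.5768 lb.
Convert to per hectare: 45.5768 × 100 = 4557.6838 lb.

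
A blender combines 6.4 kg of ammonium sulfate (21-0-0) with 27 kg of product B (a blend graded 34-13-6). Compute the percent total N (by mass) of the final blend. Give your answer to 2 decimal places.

Total mass = 6.4 + 27 = 33.4 kg.
N mass = 21%×6.4 + 34%×27 = 10.524 kg.
% N = 10.524 / 33.4 = 31.509%.

31.51% N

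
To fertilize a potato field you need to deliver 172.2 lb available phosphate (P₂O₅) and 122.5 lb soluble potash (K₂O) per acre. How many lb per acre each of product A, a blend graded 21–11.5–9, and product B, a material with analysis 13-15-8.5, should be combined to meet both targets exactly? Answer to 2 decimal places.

With a, b = lb per acre of product A and product B:
P₂O₅: 0.115·a + 0.15·b = 172.2
K₂O: 0.09·a + 0.085·b = 122.5
Solving simultaneously: a = 1003.4899, b = 378.658.

1003.49 lb product A, 378.66 lb product B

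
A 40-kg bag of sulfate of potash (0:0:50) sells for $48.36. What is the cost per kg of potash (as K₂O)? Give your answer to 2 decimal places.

K₂O in bag = 40 × 50% = 20 kg.
Cost per kg K₂O = $48.36 / 20 = $2.4180.

$2.42 per kg K₂O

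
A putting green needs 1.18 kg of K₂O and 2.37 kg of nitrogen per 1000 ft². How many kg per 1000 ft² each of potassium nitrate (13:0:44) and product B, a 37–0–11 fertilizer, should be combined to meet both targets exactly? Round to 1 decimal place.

1.2 kg potassium nitrate, 6.0 kg product B

Let a = kg of potassium nitrate, b = kg of product B (per 1000 ft²).
K₂O: 0.44·a + 0.11·b = 1.18
N: 0.13·a + 0.37·b = 2.37
Eliminate a: (row1) − 0.44/0.13·(row2) → -1.14231·b = -6.84154, so b = 5.98923.
Back-substitute: a = (1.18 − 0.11·5.98923) / 0.44 = 1.18451.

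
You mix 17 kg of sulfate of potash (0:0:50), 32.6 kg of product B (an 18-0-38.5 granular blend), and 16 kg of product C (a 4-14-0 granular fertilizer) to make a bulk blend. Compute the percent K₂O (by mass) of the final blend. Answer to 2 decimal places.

Total mass = 17 + 32.6 + 16 = 65.6 kg.
K₂O mass = 50%×17 + 38.5%×32.6 + 0%×16 = 21.051 kg.
% K₂O = 21.051 / 65.6 = 32.0899%.

32.09% K₂O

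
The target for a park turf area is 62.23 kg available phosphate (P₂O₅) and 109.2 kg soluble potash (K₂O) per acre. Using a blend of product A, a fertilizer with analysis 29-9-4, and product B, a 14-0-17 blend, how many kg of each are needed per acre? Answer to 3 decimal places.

Let a = kg of product A, b = kg of product B (per acre).
P₂O₅: 0.09·a + 0·b = 62.23
K₂O: 0.04·a + 0.17·b = 109.2
Eliminate b: (row1) − 0/0.17·(row2) → 0.09·a = 62.23, so a = 691.4444.
Then b = (109.2 − 0.04·691.4444) / 0.17 = 479.6601.

691.444 kg product A, 479.660 kg product B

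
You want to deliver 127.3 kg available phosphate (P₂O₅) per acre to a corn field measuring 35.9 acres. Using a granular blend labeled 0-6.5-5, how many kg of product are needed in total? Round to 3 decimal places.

Product per acre = 127.3 / 6.5% = 1958.46 kg.
Total product = 1958.46 × 35.9 = 70308.7692 kg.

70308.769 kg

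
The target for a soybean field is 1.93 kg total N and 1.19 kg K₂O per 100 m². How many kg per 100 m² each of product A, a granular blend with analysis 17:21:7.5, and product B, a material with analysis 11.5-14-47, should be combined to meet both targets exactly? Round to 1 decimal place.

Per-100 m² balance (a = product A, b = product B):
N: 0.17·a + 0.115·b = 1.93
K₂O: 0.075·a + 0.47·b = 1.19
Eliminate a: (row1) − 0.17/0.075·(row2) → -0.950333·b = -0.767333, so b = 0.807436.
Back-substitute: a = (1.93 − 0.115·0.807436) / 0.17 = 10.8067.

10.8 kg product A, 0.8 kg product B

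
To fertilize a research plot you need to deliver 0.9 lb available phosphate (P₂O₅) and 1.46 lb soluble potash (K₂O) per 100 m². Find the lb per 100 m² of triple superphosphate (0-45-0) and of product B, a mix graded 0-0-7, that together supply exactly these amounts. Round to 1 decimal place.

2.0 lb triple superphosphate, 20.9 lb product B

Let a = lb of triple superphosphate, b = lb of product B (per 100 m²).
P₂O₅: 0.45·a + 0·b = 0.9
K₂O: 0·a + 0.07·b = 1.46
Solving simultaneously: a = 2, b = 20.8571.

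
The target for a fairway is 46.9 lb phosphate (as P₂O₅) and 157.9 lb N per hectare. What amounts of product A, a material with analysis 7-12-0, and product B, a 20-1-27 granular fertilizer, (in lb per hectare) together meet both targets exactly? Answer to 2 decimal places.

334.81 lb product A, 672.32 lb product B

Per-hectare balance (a = product A, b = product B):
P₂O₅: 0.12·a + 0.01·b = 46.9
N: 0.07·a + 0.2·b = 157.9
Eliminate b: (row1) − 0.01/0.2·(row2) → 0.1165·a = 39.005, so a = 334.807.
Then b = (157.9 − 0.07·334.807) / 0.2 = 672.318.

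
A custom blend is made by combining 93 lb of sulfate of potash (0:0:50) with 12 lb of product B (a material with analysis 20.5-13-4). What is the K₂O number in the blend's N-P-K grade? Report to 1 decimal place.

44.7% K₂O

Total mass = 93 + 12 = 105 lb.
K₂O mass = 50%×93 + 4%×12 = 46.98 lb.
% K₂O = 46.98 / 105 = 44.7429%.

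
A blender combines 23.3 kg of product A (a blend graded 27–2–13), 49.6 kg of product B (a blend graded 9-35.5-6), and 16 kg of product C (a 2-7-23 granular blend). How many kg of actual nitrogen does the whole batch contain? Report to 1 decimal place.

N mass = 27%×23.3 + 9%×49.6 + 2%×16 = 11.075 kg.

11.1 kg N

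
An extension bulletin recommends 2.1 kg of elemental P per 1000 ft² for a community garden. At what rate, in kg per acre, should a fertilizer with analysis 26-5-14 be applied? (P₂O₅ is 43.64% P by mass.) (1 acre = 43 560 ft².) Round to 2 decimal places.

4192.30 kg of product per acre

As P₂O₅: 2.1 / 0.4364 = 4.8121 kg per 1000 ft².
Product per 1000 ft² = 4.8121 / 5% = 96.242 kg.
Convert to per acre: 96.242 × 43.56 = 4192.301 kg.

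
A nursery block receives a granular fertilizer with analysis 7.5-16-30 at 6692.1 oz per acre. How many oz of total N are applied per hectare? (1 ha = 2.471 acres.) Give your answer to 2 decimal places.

nitrogen per acre = 6692.1 × 7.5% = 501.908 oz.
Convert to per hectare: 501.908 × 2.471 = 1240.213 oz.

1240.21 oz N per hectare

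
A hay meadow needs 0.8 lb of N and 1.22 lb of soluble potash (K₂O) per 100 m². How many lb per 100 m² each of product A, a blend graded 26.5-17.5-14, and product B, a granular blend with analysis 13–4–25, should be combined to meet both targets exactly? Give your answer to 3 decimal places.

0.862 lb product A, 4.398 lb product B

With a, b = lb per 100 m² of product A and product B:
N: 0.265·a + 0.13·b = 0.8
K₂O: 0.14·a + 0.25·b = 1.22
Eliminate a: (row1) − 0.265/0.14·(row2) → -0.343214·b = -1.50929, so b = 4.3975.
Back-substitute: a = (0.8 − 0.13·4.3975) / 0.265 = 0.861602.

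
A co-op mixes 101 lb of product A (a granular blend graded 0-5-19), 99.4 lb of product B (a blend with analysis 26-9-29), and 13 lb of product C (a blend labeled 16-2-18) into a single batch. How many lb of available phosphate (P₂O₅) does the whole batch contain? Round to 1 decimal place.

14.3 lb P₂O₅

P₂O₅ mass = 5%×101 + 9%×99.4 + 2%×13 = 14.256 lb.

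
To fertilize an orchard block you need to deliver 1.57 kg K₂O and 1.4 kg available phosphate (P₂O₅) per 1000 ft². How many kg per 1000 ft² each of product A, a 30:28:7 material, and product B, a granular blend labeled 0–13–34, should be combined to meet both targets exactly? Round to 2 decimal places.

With a, b = kg per 1000 ft² of product A and product B:
K₂O: 0.07·a + 0.34·b = 1.57
P₂O₅: 0.28·a + 0.13·b = 1.4
Eliminate b: (row1) − 0.34/0.13·(row2) → -0.662308·a = -2.09154, so a = 3.15796.
Then b = (1.4 − 0.28·3.15796) / 0.13 = 3.96748.

3.16 kg product A, 3.97 kg product B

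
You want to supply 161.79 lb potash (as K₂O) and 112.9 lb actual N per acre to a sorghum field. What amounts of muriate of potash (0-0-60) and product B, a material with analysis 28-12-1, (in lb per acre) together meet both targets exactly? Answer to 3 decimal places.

262.930 lb muriate of potash, 403.214 lb product B

With a, b = lb per acre of muriate of potash and product B:
K₂O: 0.6·a + 0.01·b = 161.79
N: 0·a + 0.28·b = 112.9
Solving simultaneously: a = 262.9298, b = 403.2143.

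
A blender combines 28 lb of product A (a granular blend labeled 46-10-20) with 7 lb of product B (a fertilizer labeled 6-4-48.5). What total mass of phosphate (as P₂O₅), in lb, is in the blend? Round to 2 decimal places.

3.08 lb P₂O₅

P₂O₅ mass = 10%×28 + 4%×7 = 3.08 lb.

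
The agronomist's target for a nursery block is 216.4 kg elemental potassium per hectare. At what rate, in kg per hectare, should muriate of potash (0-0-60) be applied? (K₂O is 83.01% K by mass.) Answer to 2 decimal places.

As K₂O: 216.4 / 0.8301 = 260.691 kg per hectare.
Product per hectare = 260.691 / 60% = 434.486 kg.

434.49 kg of product per hectare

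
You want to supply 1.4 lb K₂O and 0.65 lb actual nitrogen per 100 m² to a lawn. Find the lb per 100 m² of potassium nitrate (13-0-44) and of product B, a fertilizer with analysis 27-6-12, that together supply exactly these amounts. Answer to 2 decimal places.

With a, b = lb per 100 m² of potassium nitrate and product B:
K₂O: 0.44·a + 0.12·b = 1.4
N: 0.13·a + 0.27·b = 0.65
From row1: a = (1.4 − 0.12·b) / 0.44.
Into row2: 0.13·(1.4 − 0.12·b)/0.44 + 0.27·b = 0.65 → b = 1.00775, a = 2.90698.

2.91 lb potassium nitrate, 1.01 lb product B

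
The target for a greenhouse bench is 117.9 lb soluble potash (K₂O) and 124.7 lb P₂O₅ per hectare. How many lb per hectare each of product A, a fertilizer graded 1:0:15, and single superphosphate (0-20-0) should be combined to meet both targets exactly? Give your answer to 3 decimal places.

With a, b = lb per hectare of product A and single superphosphate:
K₂O: 0.15·a + 0·b = 117.9
P₂O₅: 0·a + 0.2·b = 124.7
Solving simultaneously: a = 786, b = 623.5.

786.000 lb product A, 623.500 lb single superphosphate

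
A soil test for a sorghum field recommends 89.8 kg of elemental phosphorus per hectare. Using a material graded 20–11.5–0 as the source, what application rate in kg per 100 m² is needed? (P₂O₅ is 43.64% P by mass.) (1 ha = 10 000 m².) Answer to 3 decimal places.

17.893 kg of product per hundred sq m

As P₂O₅: 89.8 / 0.4364 = 205.775 kg per hectare.
Product per hectare = 205.775 / 11.5% = 1789.34 kg.
Convert to per 100 m²: 1789.34 × 0.01 = 17.8934 kg.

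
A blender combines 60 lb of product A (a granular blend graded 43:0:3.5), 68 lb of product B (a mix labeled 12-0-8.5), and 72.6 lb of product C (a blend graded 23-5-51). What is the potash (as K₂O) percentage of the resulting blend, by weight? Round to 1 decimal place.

22.4% K₂O

Total mass = 60 + 68 + 72.6 = 200.6 lb.
K₂O mass = 3.5%×60 + 8.5%×68 + 51%×72.6 = 44.906 lb.
% K₂O = 44.906 / 200.6 = 22.3858%.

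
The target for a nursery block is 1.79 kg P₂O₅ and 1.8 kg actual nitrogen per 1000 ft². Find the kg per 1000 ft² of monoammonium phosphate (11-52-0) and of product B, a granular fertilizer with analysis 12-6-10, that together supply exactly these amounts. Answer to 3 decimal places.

Let a = kg of monoammonium phosphate, b = kg of product B (per 1000 ft²).
P₂O₅: 0.52·a + 0.06·b = 1.79
N: 0.11·a + 0.12·b = 1.8
Solving simultaneously: a = 1.91398, b = 13.2455.

1.914 kg monoammonium phosphate, 13.246 kg product B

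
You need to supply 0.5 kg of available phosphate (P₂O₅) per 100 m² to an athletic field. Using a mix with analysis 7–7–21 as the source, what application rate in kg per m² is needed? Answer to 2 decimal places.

Product per 100 m² = 0.5 / 7% = 7.14286 kg.
Convert to per m²: 7.14286 × 0.01 = 0.0714286 kg.

0.07 kg of product per sq m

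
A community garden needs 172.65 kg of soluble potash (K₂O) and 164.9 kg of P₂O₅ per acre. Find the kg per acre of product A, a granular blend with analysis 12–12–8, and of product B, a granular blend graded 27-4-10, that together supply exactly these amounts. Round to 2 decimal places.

1089.09 kg product A, 855.23 kg product B

Per-acre balance (a = product A, b = product B):
K₂O: 0.08·a + 0.1·b = 172.65
P₂O₅: 0.12·a + 0.04·b = 164.9
Eliminate a: (row1) − 0.08/0.12·(row2) → 0.0733333·b = 62.7167, so b = 855.227.
Back-substitute: a = (172.65 − 0.1·855.227) / 0.08 = 1089.091.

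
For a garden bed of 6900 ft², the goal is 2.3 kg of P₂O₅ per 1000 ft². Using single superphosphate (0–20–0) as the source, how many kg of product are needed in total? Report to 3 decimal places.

Product per 1000 ft² = 2.3 / 20% = 11.5 kg.
Total product = 11.5 × 6900 / 1000 = 79.35 kg.

79.350 kg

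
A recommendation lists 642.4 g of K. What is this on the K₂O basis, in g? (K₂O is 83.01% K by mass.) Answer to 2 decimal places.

773.88 g K₂O

K₂O = 642.4 / 0.8301 = 773.883 g.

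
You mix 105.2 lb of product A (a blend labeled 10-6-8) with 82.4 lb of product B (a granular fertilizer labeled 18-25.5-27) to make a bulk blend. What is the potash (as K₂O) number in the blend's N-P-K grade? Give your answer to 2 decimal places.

16.35% K₂O

Total mass = 105.2 + 82.4 = 187.6 lb.
K₂O mass = 8%×105.2 + 27%×82.4 = 30.664 lb.
% K₂O = 30.664 / 187.6 = 16.3454%.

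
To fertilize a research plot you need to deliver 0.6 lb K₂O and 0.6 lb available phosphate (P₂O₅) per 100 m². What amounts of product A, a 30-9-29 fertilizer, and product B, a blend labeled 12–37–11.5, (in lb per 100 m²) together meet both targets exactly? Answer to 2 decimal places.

Let a = lb of product A, b = lb of product B (per 100 m²).
K₂O: 0.29·a + 0.115·b = 0.6
P₂O₅: 0.09·a + 0.37·b = 0.6
From row1: a = (0.6 − 0.115·b) / 0.29.
Into row2: 0.09·(0.6 − 0.115·b)/0.29 + 0.37·b = 0.6 → b = 1.23775, a = 1.57813.

1.58 lb product A, 1.24 lb product B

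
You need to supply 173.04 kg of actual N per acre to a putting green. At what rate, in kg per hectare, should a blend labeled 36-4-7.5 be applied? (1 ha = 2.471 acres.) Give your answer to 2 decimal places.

Product per acre = 173.04 / 36% = 480.667 kg.
Convert to per hectare: 480.667 × 2.471 = 1187.727 kg.

1187.73 kg of product per hectare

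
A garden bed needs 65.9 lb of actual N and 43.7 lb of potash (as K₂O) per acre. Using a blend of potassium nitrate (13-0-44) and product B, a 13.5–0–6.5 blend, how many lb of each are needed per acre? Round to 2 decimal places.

31.72 lb potassium nitrate, 457.61 lb product B

Let a = lb of potassium nitrate, b = lb of product B (per acre).
N: 0.13·a + 0.135·b = 65.9
K₂O: 0.44·a + 0.065·b = 43.7
Solving simultaneously: a = 31.7174, b = 457.605.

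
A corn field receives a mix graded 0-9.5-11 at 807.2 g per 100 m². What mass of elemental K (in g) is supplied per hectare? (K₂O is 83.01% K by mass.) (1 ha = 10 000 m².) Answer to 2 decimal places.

7370.62 g K per hectare

K₂O per 100 m² = 807.2 × 11% = 88.792 g.
Elemental K = 88.792 × 0.8301 = 73.7062 g per 100 m².
Convert to per hectare: 73.7062 × 100 = 7370.624 g.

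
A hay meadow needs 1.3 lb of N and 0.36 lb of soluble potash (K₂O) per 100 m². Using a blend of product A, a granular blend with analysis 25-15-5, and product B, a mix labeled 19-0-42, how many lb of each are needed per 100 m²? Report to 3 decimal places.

Let a = lb of product A, b = lb of product B (per 100 m²).
N: 0.25·a + 0.19·b = 1.3
K₂O: 0.05·a + 0.42·b = 0.36
Solving simultaneously: a = 5.00105, b = 0.26178.

5.001 lb product A, 0.262 lb product B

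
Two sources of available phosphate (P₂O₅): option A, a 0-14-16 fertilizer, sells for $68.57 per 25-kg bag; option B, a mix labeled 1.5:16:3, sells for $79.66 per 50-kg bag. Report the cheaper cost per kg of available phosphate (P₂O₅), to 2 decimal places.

$9.96 per kg P₂O₅ (option B)

option A: P₂O₅ per bag = 25 × 14% = 3.5 kg; cost = 68.57 / 3.5 = $19.5914/kg P₂O₅.
option B: P₂O₅ per bag = 50 × 16% = 8 kg; cost = 79.66 / 8 = $9.9575/kg P₂O₅.
option B is cheaper.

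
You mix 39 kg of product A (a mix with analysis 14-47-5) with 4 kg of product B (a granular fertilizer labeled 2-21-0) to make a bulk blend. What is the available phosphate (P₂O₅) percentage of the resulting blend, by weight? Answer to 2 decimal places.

44.58% P₂O₅

Total mass = 39 + 4 = 43 kg.
P₂O₅ mass = 47%×39 + 21%×4 = 19.17 kg.
% P₂O₅ = 19.17 / 43 = 44.5814%.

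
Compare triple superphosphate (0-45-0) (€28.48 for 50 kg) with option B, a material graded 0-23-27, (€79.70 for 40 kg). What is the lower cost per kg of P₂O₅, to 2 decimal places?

triple superphosphate: P₂O₅ per bag = 50 × 45% = 22.5 kg; cost = 28.48 / 22.5 = €1.2658/kg P₂O₅.
option B: P₂O₅ per bag = 40 × 23% = 9.2 kg; cost = 79.70 / 9.2 = €8.6630/kg P₂O₅.
triple superphosphate is cheaper.

€1.27 per kg P₂O₅ (triple superphosphate)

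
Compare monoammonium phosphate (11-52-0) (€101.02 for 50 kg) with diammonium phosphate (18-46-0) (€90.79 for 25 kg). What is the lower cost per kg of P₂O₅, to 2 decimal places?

monoammonium phosphate: P₂O₅ per bag = 50 × 52% = 26 kg; cost = 101.02 / 26 = €3.8854/kg P₂O₅.
diammonium phosphate: P₂O₅ per bag = 25 × 46% = 11.5 kg; cost = 90.79 / 11.5 = €7.8948/kg P₂O₅.
monoammonium phosphate is cheaper.

€3.89 per kg P₂O₅ (monoammonium phosphate)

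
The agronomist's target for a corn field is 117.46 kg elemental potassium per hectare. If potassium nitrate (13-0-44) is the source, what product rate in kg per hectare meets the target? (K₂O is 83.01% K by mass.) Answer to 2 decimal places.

As K₂O: 117.46 / 0.8301 = 141.501 kg per hectare.
Product per hectare = 141.501 / 44% = 321.593 kg.

321.59 kg of product per hectare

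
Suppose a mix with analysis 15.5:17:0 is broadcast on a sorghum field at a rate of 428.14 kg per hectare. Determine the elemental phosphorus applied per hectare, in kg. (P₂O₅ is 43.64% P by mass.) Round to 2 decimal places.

P₂O₅ per hectare = 428.14 × 17% = 72.7838 kg.
Elemental P = 72.7838 × 0.4364 = 31.7629 kg per hectare.

31.76 kg P per hectare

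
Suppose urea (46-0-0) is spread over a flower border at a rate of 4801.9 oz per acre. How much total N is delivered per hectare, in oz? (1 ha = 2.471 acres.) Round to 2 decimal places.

nitrogen per acre = 4801.9 × 46% = 2208.87 oz.
Convert to per hectare: 2208.87 × 2.471 = 5458.128 oz.

5458.13 oz N per hectare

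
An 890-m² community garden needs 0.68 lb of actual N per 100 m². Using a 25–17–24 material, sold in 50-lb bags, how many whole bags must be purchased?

1 bags

Product per 100 m² = 0.68 / 25% = 2.72 lb.
Total product = 2.72 × 890 / 100 = 24.208 lb.
Bags = ⌈24.208 / 50⌉ = 1.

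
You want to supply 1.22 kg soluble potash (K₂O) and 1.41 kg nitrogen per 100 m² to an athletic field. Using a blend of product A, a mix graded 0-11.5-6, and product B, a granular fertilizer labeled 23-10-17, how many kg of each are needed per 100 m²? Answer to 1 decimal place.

Per-100 m² balance (a = product A, b = product B):
K₂O: 0.06·a + 0.17·b = 1.22
N: 0·a + 0.23·b = 1.41
Solving simultaneously: a = 2.96377, b = 6.13043.

3.0 kg product A, 6.1 kg product B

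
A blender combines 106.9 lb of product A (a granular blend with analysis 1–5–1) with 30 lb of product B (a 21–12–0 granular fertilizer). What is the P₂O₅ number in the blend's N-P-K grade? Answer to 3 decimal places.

Total mass = 106.9 + 30 = 136.9 lb.
P₂O₅ mass = 5%×106.9 + 12%×30 = 8.945 lb.
% P₂O₅ = 8.945 / 136.9 = 6.53397%.

6.534% P₂O₅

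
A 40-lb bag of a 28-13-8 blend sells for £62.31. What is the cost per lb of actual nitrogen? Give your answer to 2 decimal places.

N in bag = 40 × 28% = 11.2 lb.
Cost per lb N = £62.31 / 11.2 = £5.5634.

£5.56 per lb N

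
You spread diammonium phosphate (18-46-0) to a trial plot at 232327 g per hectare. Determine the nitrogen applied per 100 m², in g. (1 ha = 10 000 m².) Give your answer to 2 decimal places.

418.19 g N per hundred sq m

nitrogen per hectare = 232327 × 18% = 41818.9 g.
Convert to per 100 m²: 41818.9 × 0.01 = 418.189 g.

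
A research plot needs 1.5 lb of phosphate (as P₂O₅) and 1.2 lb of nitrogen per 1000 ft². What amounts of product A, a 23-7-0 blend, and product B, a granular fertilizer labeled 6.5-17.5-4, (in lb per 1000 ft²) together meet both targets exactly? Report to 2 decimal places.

Per-1000 ft² balance (a = product A, b = product B):
P₂O₅: 0.07·a + 0.175·b = 1.5
N: 0.23·a + 0.065·b = 1.2
From row1: a = (1.5 − 0.175·b) / 0.07.
Into row2: 0.23·(1.5 − 0.175·b)/0.07 + 0.065·b = 1.2 → b = 7.31092, a = 3.15126.

3.15 lb product A, 7.31 lb product B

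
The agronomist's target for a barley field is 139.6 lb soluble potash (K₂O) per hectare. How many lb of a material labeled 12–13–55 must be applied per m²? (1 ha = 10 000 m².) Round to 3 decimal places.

Product per hectare = 139.6 / 55% = 253.818 lb.
Convert to per m²: 253.818 × 0.0001 = 0.0253818 lb.

0.025 lb of product per sq m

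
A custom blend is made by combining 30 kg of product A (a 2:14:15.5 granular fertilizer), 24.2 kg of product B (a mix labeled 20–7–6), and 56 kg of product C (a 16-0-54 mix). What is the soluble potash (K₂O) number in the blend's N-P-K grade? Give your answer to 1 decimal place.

33.0% K₂O

Total mass = 30 + 24.2 + 56 = 110.2 kg.
K₂O mass = 15.5%×30 + 6%×24.2 + 54%×56 = 36.342 kg.
% K₂O = 36.342 / 110.2 = 32.9782%.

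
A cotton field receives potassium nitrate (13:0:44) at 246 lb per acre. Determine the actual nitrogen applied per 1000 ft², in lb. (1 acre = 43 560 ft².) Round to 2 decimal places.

nitrogen per acre = 246 × 13% = 31.98 lb.
Convert to per 1000 ft²: 31.98 × 0.0229568 = 0.73416 lb.

0.73 lb N per thousand sq ft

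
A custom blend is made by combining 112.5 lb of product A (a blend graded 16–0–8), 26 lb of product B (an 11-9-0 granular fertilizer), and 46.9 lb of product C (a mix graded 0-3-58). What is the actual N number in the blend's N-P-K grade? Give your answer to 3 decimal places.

Total mass = 112.5 + 26 + 46.9 = 185.4 lb.
N mass = 16%×112.5 + 11%×26 + 0%×46.9 = 20.86 lb.
% N = 20.86 / 185.4 = 11.2513%.

11.251% N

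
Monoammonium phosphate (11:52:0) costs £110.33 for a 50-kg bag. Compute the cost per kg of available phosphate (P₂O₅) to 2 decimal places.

P₂O₅ in bag = 50 × 52% = 26 kg.
Cost per kg P₂O₅ = £110.33 / 26 = £4.2435.

£4.24 per kg P₂O₅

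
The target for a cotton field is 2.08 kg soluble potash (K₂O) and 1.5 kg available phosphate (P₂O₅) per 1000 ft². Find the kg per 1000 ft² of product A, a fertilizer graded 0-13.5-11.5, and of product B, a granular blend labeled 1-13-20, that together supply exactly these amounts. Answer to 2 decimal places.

Let a = kg of product A, b = kg of product B (per 1000 ft²).
K₂O: 0.115·a + 0.2·b = 2.08
P₂O₅: 0.135·a + 0.13·b = 1.5
Eliminate b: (row1) − 0.2/0.13·(row2) → -0.0926923·a = -0.227692, so a = 2.45643.
Then b = (1.5 − 0.135·2.45643) / 0.13 = 8.98755.

2.46 kg product A, 8.99 kg product B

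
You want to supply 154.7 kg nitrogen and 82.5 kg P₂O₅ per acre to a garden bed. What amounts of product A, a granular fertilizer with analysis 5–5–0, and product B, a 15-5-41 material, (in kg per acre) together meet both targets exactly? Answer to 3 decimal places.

928.000 kg product A, 722.000 kg product B

Per-acre balance (a = product A, b = product B):
N: 0.05·a + 0.15·b = 154.7
P₂O₅: 0.05·a + 0.05·b = 82.5
Eliminate b: (row1) − 0.15/0.05·(row2) → -0.1·a = -92.8, so a = 928.
Then b = (82.5 − 0.05·928) / 0.05 = 722.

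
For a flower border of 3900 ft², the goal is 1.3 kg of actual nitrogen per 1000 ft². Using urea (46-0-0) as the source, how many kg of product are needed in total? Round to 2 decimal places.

11.02 kg

Product per 1000 ft² = 1.3 / 46% = 2.82609 kg.
Total product = 2.82609 × 3900 / 1000 = 11.0217 kg.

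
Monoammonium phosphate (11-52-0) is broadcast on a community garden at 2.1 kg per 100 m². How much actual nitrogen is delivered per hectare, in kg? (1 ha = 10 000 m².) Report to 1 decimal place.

nitrogen per 100 m² = 2.1 × 11% = 0.231 kg.
Convert to per hectare: 0.231 × 100 = 23.1 kg.

23.1 kg N per hectare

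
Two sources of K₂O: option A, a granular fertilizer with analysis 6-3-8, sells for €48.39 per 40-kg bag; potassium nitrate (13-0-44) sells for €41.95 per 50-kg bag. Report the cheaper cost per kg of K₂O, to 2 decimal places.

€1.91 per kg K₂O (potassium nitrate)

option A: K₂O per bag = 40 × 8% = 3.2 kg; cost = 48.39 / 3.2 = €15.1219/kg K₂O.
potassium nitrate: K₂O per bag = 50 × 44% = 22 kg; cost = 41.95 / 22 = €1.9068/kg K₂O.
potassium nitrate is cheaper.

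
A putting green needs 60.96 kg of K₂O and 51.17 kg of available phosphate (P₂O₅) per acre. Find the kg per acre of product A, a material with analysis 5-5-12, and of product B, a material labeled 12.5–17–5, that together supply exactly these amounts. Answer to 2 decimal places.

436.02 kg product A, 172.76 kg product B

Per-acre balance (a = product A, b = product B):
K₂O: 0.12·a + 0.05·b = 60.96
P₂O₅: 0.05·a + 0.17·b = 51.17
Eliminate a: (row1) − 0.12/0.05·(row2) → -0.358·b = -61.848, so b = 172.7598.
Back-substitute: a = (60.96 − 0.05·172.7598) / 0.12 = 436.017.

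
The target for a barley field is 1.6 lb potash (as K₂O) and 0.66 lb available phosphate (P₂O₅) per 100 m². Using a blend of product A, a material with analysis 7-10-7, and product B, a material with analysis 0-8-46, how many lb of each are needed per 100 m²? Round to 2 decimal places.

With a, b = lb per 100 m² of product A and product B:
K₂O: 0.07·a + 0.46·b = 1.6
P₂O₅: 0.1·a + 0.08·b = 0.66
From row1: a = (1.6 − 0.46·b) / 0.07.
Into row2: 0.1·(1.6 − 0.46·b)/0.07 + 0.08·b = 0.66 → b = 2.81683, a = 4.34653.

4.35 lb product A, 2.82 lb product B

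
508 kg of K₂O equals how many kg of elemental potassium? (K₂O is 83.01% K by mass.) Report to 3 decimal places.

K = 508 × 0.8301 = 421.6908 kg.

421.691 kg K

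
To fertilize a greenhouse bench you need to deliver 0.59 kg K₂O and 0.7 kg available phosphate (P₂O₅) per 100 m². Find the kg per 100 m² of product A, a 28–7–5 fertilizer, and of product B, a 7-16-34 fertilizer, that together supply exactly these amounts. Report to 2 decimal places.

9.09 kg product A, 0.40 kg product B

With a, b = kg per 100 m² of product A and product B:
K₂O: 0.05·a + 0.34·b = 0.59
P₂O₅: 0.07·a + 0.16·b = 0.7
Eliminate a: (row1) − 0.05/0.07·(row2) → 0.225714·b = 0.09, so b = 0.398734.
Back-substitute: a = (0.59 − 0.34·0.398734) / 0.05 = 9.08861.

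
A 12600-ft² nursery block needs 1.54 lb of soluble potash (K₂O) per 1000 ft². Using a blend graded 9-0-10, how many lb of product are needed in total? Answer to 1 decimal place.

Product per 1000 ft² = 1.54 / 10% = 15.4 lb.
Total product = 15.4 × 12600 / 1000 = 194.04 lb.

194.0 lb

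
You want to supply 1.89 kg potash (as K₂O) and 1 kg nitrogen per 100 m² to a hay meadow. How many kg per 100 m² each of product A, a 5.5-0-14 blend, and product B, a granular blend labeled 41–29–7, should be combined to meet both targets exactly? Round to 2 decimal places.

Let a = kg of product A, b = kg of product B (per 100 m²).
K₂O: 0.14·a + 0.07·b = 1.89
N: 0.055·a + 0.41·b = 1
From row1: a = (1.89 − 0.07·b) / 0.14.
Into row2: 0.055·(1.89 − 0.07·b)/0.14 + 0.41·b = 1 → b = 0.673203, a = 13.1634.

13.16 kg product A, 0.67 kg product B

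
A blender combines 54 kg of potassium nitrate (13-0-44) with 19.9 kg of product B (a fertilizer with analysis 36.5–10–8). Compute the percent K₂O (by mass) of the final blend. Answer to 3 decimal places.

34.306% K₂O

Total mass = 54 + 19.9 = 73.9 kg.
K₂O mass = 44%×54 + 8%×19.9 = 25.352 kg.
% K₂O = 25.352 / 73.9 = 34.3058%.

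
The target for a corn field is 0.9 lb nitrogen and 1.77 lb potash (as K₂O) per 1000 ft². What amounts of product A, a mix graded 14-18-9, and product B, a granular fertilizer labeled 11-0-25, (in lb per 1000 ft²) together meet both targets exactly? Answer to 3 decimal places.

1.207 lb product A, 6.645 lb product B

Let a = lb of product A, b = lb of product B (per 1000 ft²).
N: 0.14·a + 0.11·b = 0.9
K₂O: 0.09·a + 0.25·b = 1.77
Solving simultaneously: a = 1.20717, b = 6.64542.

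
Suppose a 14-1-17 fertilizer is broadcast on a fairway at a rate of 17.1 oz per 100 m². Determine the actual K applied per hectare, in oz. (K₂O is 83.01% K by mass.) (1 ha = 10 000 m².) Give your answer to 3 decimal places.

241.310 oz K per hectare

K₂O per 100 m² = 17.1 × 17% = 2.907 oz.
Elemental K = 2.907 × 0.8301 = 2.4131 oz per 100 m².
Convert to per hectare: 2.4131 × 100 = 241.3101 oz.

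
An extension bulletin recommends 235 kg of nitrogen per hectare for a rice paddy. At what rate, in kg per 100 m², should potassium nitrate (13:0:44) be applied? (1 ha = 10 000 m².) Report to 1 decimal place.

18.1 kg of product per hundred sq m

Product per hectare = 235 / 13% = 1807.69 kg.
Convert to per 100 m²: 1807.69 × 0.01 = 18.0769 kg.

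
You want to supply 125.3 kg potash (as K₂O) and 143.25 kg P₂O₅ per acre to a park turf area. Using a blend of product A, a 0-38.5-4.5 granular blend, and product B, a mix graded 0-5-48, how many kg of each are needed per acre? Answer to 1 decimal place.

342.3 kg product A, 228.9 kg product B

Per-acre balance (a = product A, b = product B):
K₂O: 0.045·a + 0.48·b = 125.3
P₂O₅: 0.385·a + 0.05·b = 143.25
From row1: a = (125.3 − 0.48·b) / 0.045.
Into row2: 0.385·(125.3 − 0.48·b)/0.045 + 0.05·b = 143.25 → b = 228.947, a = 342.345.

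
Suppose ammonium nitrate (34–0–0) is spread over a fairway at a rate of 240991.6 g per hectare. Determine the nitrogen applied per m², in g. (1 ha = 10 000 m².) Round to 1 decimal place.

8.2 g N per sq m

nitrogen per hectare = 240991.6 × 34% = 81937.1 g.
Convert to per m²: 81937.1 × 0.0001 = 8.19371 g.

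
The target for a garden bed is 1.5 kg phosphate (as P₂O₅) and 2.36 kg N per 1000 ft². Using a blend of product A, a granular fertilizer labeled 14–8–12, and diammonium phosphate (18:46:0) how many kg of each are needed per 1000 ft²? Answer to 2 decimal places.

16.31 kg product A, 0.42 kg diammonium phosphate

With a, b = kg per 1000 ft² of product A and diammonium phosphate:
P₂O₅: 0.08·a + 0.46·b = 1.5
N: 0.14·a + 0.18·b = 2.36
Eliminate b: (row1) − 0.46/0.18·(row2) → -0.277778·a = -4.53111, so a = 16.312.
Then b = (2.36 − 0.14·16.312) / 0.18 = 0.424.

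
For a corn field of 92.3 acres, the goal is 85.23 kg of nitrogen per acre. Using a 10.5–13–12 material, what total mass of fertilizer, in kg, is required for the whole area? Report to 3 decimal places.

74921.229 kg

Product per acre = 85.23 / 10.5% = 811.714 kg.
Total product = 811.714 × 92.3 = 74921.2286 kg.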